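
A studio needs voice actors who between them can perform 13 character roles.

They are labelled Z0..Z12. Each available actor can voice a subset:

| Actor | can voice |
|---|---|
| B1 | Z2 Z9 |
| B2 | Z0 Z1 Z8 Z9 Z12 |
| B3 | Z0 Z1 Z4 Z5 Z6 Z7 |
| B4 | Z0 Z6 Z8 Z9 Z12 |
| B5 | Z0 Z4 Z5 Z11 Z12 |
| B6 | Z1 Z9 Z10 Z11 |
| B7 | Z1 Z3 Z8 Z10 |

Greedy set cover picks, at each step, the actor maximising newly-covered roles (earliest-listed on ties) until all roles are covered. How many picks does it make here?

Greedy: pick B3 (covers 6 new) → pick B2 (covers 3 new) → pick B6 (covers 2 new) → pick B1 (covers 1 new) → pick B7 (covers 1 new). Total picks: 5.
(The true minimum cover uses only 4 actors, so greedy is not optimal here.)

5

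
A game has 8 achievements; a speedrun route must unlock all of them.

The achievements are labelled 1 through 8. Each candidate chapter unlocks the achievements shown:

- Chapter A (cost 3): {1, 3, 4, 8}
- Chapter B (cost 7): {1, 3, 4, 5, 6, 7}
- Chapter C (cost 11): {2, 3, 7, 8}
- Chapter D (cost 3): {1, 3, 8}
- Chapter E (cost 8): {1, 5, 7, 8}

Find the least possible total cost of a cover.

B, C together cover every achievement (B ∪ C = {1, 2, 3, 4, 5, 6, 7, 8}); total cost 7 + 11 = 18.
The greedy pick A, B, C costs 21; no covering selection beats 18.

18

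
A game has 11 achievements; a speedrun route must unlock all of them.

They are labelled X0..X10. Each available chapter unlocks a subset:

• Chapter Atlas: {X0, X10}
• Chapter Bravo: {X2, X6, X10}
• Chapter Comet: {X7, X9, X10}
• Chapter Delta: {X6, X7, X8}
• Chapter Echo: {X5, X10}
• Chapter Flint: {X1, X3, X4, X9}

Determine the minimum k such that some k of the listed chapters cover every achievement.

5

Take {Atlas, Bravo, Delta, Echo, Flint}. Their union is {X0, X1, X2, X3, X4, X5, X6, X7, X8, X9, X10}, which is all 11 achievements.
No 4 of the 6 chapters cover everything (all 15 combinations miss at least one achievement), so 5 is optimal.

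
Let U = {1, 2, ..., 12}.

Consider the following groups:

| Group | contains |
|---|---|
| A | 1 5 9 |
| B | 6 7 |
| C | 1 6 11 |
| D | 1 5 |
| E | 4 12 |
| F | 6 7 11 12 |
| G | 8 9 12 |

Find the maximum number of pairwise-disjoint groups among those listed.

3

B, D, E are pairwise disjoint (B={6,7}; D={1,5}; E={4,12}).
Every remaining group overlaps one of these, and no 4 of the listed groups are pairwise disjoint, so 3 is the maximum.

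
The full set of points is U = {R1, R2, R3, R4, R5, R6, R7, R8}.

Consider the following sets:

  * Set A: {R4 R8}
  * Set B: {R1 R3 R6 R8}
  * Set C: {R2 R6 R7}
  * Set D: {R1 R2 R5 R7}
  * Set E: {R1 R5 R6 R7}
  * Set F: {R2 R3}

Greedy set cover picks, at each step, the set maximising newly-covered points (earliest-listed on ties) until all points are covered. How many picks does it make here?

3

Greedy: pick B (covers 4 new) → pick D (covers 3 new) → pick A (covers 1 new). Total picks: 3.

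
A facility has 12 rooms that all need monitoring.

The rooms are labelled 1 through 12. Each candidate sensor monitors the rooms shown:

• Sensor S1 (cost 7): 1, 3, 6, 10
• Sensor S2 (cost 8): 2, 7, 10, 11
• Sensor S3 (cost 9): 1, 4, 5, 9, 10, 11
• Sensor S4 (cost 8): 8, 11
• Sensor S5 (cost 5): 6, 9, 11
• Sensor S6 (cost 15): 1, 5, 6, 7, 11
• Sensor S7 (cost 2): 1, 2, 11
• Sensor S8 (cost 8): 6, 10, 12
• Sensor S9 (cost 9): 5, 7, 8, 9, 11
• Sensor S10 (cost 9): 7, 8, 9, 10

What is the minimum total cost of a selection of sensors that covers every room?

S1, S3, S7, S8, S10 together cover every room (S1 ∪ S3 ∪ S7 ∪ S8 ∪ S10 = {1, 2, 3, 4, 5, 6, 7, 8, 9, 10, 11, 12}); total cost 7 + 9 + 2 + 8 + 9 = 35.
No covering selection has total cost below 35.

35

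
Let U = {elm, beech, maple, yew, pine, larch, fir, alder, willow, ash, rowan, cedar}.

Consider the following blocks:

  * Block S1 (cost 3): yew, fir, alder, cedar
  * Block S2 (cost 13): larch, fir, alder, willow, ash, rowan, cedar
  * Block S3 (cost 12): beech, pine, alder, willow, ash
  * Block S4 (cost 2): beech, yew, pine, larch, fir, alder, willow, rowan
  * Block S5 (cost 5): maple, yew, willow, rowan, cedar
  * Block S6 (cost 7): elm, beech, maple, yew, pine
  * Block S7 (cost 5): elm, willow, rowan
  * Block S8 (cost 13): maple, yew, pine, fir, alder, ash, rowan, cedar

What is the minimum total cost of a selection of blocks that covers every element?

20

S4, S7, S8 together cover every element (S4 ∪ S7 ∪ S8 = {elm, beech, maple, yew, pine, larch, fir, alder, willow, ash, rowan, cedar}); total cost 2 + 5 + 13 = 20.
The greedy pick S4, S5, S7, S3 costs 24; no covering selection beats 20.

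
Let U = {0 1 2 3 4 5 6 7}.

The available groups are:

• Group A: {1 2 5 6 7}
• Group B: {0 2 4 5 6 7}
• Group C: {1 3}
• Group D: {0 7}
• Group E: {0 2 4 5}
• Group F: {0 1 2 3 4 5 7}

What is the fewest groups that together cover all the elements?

2

B and F together: B ∪ F = {0, 1, 2, 3, 4, 5, 6, 7} — every element is covered.
No single group has all 8 elements (the largest, F, has 7), so 2 is optimal.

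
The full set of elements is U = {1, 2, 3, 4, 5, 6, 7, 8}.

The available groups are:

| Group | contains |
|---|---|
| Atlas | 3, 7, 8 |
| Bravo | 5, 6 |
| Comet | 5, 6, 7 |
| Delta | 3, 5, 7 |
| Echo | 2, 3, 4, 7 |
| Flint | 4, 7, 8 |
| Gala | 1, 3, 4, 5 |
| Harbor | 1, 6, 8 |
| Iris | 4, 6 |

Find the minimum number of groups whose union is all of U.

3

Delta, Echo, and Harbor cover everything between them: the union {1, 2, 3, 4, 5, 6, 7, 8} is all of U.
Only Echo contains 2, so Echo is forced; the remaining 4 elements need at least 2 more groups (each remaining group adds at most 3) — so at least 3 groups are needed, and 3 is optimal.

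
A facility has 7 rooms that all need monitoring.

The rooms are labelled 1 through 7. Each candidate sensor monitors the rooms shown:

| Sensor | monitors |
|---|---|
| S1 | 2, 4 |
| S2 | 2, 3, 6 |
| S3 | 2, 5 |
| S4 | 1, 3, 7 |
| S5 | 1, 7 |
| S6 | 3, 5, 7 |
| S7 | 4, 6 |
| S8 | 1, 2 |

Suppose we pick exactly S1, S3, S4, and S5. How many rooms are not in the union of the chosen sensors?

Union of S1, S3, S4, S5 = {1, 2, 3, 4, 5, 7}.
Not covered: 6 — 1 room.

1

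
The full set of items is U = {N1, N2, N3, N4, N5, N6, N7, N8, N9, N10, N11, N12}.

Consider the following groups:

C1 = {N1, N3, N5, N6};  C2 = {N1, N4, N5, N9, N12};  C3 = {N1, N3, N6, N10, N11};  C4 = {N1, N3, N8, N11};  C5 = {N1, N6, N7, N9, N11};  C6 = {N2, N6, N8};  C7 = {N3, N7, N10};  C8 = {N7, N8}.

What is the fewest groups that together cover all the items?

4

Take {C2, C3, C6, C7}. Their union is {N1, N2, N3, N4, N5, N6, N7, N8, N9, N10, N11, N12}, which is all 12 items.
No 3 of the 8 groups cover everything (all 56 combinations miss at least one item), so 4 is optimal.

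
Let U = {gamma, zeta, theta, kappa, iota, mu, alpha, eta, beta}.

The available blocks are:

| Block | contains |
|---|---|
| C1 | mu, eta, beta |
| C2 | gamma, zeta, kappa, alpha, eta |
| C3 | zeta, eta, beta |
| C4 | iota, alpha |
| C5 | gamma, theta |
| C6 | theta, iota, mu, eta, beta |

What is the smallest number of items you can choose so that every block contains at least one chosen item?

3

H = {gamma, iota, beta} meets every block (each contains at least one member of H), and |H| = 3.
The blocks C3, C4, C5 are pairwise disjoint, so any hitting set needs a separate item for each — at least 3. Hence 3 is optimal.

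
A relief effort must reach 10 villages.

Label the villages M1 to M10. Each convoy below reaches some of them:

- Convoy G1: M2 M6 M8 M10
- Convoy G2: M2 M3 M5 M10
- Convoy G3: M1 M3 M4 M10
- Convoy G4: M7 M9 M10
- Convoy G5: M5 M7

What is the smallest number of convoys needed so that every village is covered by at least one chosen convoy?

Take {G1, G3, G4, G5}. Their union is {M1, M2, M3, M4, M5, M6, M7, M8, M9, M10}, which is all 10 villages.
Only G4 contains M9, so G4 is forced; the remaining 7 villages need at least 3 more convoys (each remaining convoy adds at most 3) — so at least 4 convoys are needed, and 4 is optimal.

4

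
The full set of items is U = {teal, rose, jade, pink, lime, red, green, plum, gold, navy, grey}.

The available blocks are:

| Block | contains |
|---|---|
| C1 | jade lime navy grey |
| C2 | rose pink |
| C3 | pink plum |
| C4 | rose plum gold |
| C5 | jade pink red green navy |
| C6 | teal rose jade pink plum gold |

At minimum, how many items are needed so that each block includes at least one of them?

3

The 3 items {rose, jade, pink} hit every block.
No choice of 2 items meets every block, so 3 is the minimum.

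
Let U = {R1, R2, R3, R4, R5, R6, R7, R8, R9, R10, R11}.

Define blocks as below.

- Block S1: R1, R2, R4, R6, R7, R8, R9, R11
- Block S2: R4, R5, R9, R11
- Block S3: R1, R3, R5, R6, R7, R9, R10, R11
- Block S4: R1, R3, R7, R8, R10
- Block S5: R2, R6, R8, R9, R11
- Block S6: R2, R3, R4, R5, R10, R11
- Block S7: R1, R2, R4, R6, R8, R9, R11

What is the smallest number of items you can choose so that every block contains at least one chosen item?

2

H = {R10, R11} meets every block (each contains at least one member of H), and |H| = 2.
The blocks S2, S4 are pairwise disjoint, so any hitting set needs a separate item for each — at least 2. Hence 2 is optimal.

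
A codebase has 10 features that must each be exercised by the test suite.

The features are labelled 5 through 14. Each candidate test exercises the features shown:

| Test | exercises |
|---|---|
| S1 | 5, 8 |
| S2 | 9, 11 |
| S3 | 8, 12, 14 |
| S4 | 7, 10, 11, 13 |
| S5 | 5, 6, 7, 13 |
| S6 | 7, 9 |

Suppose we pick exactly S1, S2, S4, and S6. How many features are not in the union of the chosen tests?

Union of S1, S2, S4, S6 = {5, 7, 8, 9, 10, 11, 13}.
Not covered: 6, 12, 14 — 3 features.

3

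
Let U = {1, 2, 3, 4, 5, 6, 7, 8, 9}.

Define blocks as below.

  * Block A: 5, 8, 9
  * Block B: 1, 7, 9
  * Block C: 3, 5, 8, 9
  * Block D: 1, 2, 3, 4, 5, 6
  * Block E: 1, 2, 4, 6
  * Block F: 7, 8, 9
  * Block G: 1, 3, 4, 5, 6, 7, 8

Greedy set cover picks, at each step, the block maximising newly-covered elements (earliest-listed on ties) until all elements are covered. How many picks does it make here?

3

Greedy: pick G (covers 7 new) → pick A (covers 1 new) → pick D (covers 1 new). Total picks: 3.
(The true minimum cover uses only 2 blocks, so greedy is not optimal here.)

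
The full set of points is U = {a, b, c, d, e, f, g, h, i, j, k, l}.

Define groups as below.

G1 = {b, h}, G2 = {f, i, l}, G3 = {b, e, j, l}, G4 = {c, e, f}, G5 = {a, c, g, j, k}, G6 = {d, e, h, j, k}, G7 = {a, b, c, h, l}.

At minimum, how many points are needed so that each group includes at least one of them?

The 3 points {b, f, k} hit every group.
The groups G1, G2, G5 are pairwise disjoint, so any hitting set needs a separate point for each — at least 3. Hence 3 is optimal.

3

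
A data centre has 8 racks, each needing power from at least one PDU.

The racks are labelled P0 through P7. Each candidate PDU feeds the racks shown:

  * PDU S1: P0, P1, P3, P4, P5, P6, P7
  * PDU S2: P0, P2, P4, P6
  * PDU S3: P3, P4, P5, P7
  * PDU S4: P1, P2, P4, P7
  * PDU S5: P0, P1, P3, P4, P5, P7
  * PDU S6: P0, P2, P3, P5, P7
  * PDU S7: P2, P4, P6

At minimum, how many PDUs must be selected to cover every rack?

2

S1 and S7 together: S1 ∪ S7 = {P0, P1, P2, P3, P4, P5, P6, P7} — every rack is covered.
No single PDU has all 8 racks (the largest, S1, has 7), so 2 is optimal.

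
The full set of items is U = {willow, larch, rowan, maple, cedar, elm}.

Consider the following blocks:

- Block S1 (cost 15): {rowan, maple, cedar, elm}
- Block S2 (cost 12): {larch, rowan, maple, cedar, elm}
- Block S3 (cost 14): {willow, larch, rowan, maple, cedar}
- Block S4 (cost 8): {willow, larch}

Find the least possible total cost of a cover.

S2, S4 together cover every item (S2 ∪ S4 = {willow, larch, rowan, maple, cedar, elm}); total cost 12 + 8 = 20.
No covering selection has total cost below 20.

20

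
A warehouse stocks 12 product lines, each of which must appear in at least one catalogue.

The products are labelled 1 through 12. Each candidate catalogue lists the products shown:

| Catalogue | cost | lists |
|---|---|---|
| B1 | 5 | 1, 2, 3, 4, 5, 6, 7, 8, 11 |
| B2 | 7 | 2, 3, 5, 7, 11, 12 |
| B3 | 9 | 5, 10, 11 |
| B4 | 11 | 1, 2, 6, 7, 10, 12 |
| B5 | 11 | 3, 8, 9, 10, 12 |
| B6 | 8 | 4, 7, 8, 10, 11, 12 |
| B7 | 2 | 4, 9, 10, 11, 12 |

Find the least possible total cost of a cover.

B1, B7 together cover every product (B1 ∪ B7 = {1, 2, 3, 4, 5, 6, 7, 8, 9, 10, 11, 12}); total cost 5 + 2 = 7.
No covering selection has total cost below 7.

7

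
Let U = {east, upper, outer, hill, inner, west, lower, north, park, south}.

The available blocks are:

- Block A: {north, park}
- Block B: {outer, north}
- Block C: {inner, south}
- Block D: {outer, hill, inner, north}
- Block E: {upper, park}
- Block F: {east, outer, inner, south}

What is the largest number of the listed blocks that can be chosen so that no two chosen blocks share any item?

3

B, C, E are pairwise disjoint (B={outer,north}; C={inner,south}; E={upper,park}).
Every remaining block overlaps one of these, and no 4 of the listed blocks are pairwise disjoint, so 3 is the maximum.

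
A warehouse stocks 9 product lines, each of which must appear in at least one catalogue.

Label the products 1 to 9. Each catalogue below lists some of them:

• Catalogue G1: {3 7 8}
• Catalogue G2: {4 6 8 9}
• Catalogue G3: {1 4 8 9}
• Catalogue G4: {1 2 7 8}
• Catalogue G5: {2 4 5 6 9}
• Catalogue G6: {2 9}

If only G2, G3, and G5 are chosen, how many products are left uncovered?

Union of G2, G3, G5 = {1, 2, 4, 5, 6, 8, 9}.
Not covered: 3, 7 — 2 products.

2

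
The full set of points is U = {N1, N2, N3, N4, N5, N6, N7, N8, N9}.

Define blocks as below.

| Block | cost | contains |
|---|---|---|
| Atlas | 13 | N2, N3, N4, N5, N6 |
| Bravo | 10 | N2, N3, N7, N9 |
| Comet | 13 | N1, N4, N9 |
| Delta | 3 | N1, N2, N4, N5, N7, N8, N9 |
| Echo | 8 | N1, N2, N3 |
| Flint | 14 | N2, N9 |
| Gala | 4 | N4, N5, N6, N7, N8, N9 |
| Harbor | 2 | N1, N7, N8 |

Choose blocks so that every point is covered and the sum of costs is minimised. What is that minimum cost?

12

Echo, Gala together cover every point (Echo ∪ Gala = {N1, N2, N3, N4, N5, N6, N7, N8, N9}); total cost 8 + 4 = 12.
The greedy pick Delta, Gala, Echo costs 15; no covering selection beats 12.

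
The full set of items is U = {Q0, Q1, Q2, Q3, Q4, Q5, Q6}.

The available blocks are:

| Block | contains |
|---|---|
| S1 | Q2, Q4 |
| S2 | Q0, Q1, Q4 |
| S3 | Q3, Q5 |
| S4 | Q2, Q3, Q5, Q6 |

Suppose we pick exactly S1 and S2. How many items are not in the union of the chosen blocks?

Union of S1, S2 = {Q0, Q1, Q2, Q4}.
Not covered: Q3, Q5, Q6 — 3 items.

3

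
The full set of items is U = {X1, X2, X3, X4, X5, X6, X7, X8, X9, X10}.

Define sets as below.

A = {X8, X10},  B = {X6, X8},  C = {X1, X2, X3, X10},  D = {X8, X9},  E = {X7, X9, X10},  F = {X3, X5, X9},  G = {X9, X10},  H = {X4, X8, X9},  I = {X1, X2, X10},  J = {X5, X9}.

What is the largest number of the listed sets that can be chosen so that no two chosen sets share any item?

3

B, F, I are pairwise disjoint (B={X6,X8}; F={X3,X5,X9}; I={X1,X2,X10}).
Every remaining set overlaps one of these, and no 4 of the listed sets are pairwise disjoint, so 3 is the maximum.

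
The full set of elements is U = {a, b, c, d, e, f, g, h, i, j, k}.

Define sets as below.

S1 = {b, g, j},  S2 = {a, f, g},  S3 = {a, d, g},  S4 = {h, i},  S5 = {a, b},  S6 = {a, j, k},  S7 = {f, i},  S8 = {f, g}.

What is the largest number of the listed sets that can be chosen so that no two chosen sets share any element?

3

S4, S6, S8 are pairwise disjoint (S4={h,i}; S6={a,j,k}; S8={f,g}).
Every remaining set overlaps one of these, and no 4 of the listed sets are pairwise disjoint, so 3 is the maximum.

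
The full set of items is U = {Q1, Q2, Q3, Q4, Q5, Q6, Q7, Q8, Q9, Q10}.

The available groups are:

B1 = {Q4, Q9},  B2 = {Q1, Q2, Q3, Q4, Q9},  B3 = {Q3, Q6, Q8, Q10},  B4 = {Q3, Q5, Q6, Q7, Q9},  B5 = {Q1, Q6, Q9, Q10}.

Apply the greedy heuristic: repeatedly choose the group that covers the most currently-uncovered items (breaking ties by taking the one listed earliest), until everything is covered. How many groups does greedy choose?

3

Greedy: pick B2 (covers 5 new) → pick B3 (covers 3 new) → pick B4 (covers 2 new). Total picks: 3.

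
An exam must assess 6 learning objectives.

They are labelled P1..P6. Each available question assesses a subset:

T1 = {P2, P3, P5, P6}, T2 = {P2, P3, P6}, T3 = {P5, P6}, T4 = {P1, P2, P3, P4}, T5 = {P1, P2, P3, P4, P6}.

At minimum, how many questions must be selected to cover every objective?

2

Take {T1, T4}. Their union is {P1, P2, P3, P4, P5, P6}, which is all 6 objectives.
No single question has all 6 objectives (the largest, T5, has 5), so 2 is optimal.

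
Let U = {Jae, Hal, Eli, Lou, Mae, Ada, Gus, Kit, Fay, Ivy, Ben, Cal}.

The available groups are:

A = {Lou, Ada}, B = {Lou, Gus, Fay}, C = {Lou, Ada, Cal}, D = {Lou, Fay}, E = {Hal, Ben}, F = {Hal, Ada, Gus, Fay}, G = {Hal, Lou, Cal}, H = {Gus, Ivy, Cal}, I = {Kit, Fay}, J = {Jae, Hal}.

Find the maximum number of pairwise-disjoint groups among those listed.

A, E, H, I are pairwise disjoint (A={Lou,Ada}; E={Hal,Ben}; H={Gus,Ivy,Cal}; I={Kit,Fay}).
Every remaining group overlaps one of these, and no 5 of the listed groups are pairwise disjoint, so 4 is the maximum.

4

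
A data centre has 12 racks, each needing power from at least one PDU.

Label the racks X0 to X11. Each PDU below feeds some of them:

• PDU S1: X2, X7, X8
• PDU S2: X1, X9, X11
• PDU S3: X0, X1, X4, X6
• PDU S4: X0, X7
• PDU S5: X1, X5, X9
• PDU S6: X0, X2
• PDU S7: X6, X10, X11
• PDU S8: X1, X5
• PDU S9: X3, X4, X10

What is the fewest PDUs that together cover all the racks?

Take {S1, S2, S3, S5, S9}. Their union is {X0, X1, X2, X3, X4, X5, X6, X7, X8, X9, X10, X11}, which is all 12 racks.
No 4 of the 9 PDUs cover everything (all 126 combinations miss at least one rack), so 5 is optimal.

5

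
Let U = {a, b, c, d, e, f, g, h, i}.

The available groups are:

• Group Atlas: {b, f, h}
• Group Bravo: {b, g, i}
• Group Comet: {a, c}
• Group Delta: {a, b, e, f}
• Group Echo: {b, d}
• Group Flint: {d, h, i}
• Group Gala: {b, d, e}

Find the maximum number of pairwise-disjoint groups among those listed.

Comet, Echo are pairwise disjoint (Comet={a,c}; Echo={b,d}).
Every remaining group overlaps one of these, and no 3 of the listed groups are pairwise disjoint, so 2 is the maximum.

2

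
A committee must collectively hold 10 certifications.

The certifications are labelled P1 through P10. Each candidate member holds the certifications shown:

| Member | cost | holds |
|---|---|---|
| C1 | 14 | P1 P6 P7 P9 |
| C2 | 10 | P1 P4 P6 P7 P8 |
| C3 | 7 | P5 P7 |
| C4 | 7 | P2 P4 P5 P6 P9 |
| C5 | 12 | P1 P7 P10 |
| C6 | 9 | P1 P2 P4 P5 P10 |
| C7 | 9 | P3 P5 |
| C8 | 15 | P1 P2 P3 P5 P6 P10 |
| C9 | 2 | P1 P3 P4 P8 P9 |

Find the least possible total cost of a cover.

C2, C6, C9 together cover every certification (C2 ∪ C6 ∪ C9 = {P1, P2, P3, P4, P5, P6, P7, P8, P9, P10}); total cost 10 + 9 + 2 = 21.
No covering selection has total cost below 21.

21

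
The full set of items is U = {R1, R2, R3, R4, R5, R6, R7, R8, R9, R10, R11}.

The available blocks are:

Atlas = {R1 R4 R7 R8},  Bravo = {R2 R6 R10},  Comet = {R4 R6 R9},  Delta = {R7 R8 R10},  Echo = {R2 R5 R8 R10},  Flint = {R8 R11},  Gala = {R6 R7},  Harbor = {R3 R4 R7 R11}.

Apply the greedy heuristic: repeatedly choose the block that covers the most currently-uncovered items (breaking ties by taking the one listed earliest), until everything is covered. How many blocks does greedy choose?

Greedy: pick Atlas (covers 4 new) → pick Bravo (covers 3 new) → pick Harbor (covers 2 new) → pick Comet (covers 1 new) → pick Echo (covers 1 new). Total picks: 5.
(The true minimum cover uses only 4 blocks, so greedy is not optimal here.)

5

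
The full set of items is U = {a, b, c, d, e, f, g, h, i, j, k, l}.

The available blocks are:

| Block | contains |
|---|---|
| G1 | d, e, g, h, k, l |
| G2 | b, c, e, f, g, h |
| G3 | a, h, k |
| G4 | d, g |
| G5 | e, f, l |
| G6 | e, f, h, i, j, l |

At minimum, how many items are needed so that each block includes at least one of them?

3

The 3 items {d, f, k} hit every block.
The blocks G3, G4, G5 are pairwise disjoint, so any hitting set needs a separate item for each — at least 3. Hence 3 is optimal.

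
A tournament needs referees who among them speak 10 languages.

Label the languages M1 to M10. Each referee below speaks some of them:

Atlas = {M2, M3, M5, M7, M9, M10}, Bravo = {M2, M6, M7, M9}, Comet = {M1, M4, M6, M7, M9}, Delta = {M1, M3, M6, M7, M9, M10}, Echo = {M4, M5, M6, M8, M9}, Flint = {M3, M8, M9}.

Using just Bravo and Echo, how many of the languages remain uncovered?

Union of Bravo, Echo = {M2, M4, M5, M6, M7, M8, M9}.
Not covered: M1, M3, M10 — 3 languages.

3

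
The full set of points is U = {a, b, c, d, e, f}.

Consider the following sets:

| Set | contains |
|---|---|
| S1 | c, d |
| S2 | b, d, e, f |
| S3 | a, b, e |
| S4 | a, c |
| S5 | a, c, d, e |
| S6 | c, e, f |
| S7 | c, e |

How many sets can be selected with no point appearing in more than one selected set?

S1, S3 are pairwise disjoint (S1={c,d}; S3={a,b,e}).
Every remaining set overlaps one of these, and no 3 of the listed sets are pairwise disjoint, so 2 is the maximum.

2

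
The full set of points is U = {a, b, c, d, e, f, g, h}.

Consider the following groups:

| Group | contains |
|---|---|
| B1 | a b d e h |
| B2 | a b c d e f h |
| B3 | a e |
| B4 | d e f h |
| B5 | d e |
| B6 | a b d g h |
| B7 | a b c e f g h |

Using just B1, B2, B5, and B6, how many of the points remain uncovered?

Union of B1, B2, B5, B6 = {a, b, c, d, e, f, g, h} — that's every point, so 0 are uncovered.

0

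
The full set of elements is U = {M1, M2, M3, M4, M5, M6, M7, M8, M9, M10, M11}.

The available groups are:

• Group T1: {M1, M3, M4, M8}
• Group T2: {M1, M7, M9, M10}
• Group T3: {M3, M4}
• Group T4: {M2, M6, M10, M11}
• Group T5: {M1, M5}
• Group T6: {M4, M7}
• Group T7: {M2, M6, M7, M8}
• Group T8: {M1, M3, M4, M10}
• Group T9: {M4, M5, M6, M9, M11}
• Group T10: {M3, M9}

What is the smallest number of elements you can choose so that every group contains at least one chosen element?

4

Take H = {M3, M5, M7, M10}. Each listed group contains at least one of these, so H is a hitting set of size 4.
The groups T4, T5, T6, T10 are pairwise disjoint, so any hitting set needs a separate element for each — at least 4. Hence 4 is optimal.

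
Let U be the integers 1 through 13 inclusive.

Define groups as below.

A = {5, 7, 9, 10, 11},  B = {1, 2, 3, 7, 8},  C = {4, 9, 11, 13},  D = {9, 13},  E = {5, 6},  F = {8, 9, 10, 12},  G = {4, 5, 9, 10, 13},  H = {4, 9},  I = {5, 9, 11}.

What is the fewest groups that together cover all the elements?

4

B, C, E, and F cover everything between them: the union {1, 2, 3, 4, 5, 6, 7, 8, 9, 10, 11, 12, 13} is all of U.
Only E contains 6, so E is forced; the remaining 11 elements need at least 3 more groups (each remaining group adds at most 5) — so at least 4 groups are needed, and 4 is optimal.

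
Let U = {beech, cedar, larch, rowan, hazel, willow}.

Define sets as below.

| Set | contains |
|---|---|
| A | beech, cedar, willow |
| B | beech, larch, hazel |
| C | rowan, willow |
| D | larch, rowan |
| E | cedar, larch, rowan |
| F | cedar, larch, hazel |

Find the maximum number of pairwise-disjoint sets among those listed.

2

C, F are pairwise disjoint (C={rowan,willow}; F={cedar,larch,hazel}).
Every remaining set overlaps one of these, and no 3 of the listed sets are pairwise disjoint, so 2 is the maximum.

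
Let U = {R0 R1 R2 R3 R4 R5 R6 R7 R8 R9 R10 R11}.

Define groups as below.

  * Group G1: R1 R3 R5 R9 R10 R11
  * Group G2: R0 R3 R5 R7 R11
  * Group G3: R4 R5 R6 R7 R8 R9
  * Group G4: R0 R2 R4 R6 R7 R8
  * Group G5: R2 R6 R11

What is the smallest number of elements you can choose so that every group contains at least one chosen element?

The 2 elements {R8, R11} hit every group.
The groups G1, G4 are pairwise disjoint, so any hitting set needs a separate element for each — at least 2. Hence 2 is optimal.

2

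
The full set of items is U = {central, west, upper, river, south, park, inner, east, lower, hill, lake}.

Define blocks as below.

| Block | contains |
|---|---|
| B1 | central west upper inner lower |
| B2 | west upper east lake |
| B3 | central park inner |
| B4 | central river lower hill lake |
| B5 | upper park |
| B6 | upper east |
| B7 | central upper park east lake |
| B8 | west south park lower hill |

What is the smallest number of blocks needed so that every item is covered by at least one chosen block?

B1 and B4 and B7 and B8 together: B1 ∪ B4 ∪ B7 ∪ B8 = {central, west, upper, river, south, park, inner, east, lower, hill, lake} — every item is covered.
No 3 of the 8 blocks cover everything (all 56 combinations miss at least one item), so 4 is optimal.

4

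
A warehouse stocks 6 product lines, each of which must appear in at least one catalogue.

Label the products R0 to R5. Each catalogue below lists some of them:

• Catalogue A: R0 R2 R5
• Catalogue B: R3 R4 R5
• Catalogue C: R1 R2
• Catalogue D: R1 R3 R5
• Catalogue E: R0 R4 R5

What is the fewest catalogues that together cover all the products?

A and B and C together: A ∪ B ∪ C = {R0, R1, R2, R3, R4, R5} — every product is covered.
No 2 of the 5 catalogues cover everything (all 10 combinations miss at least one product), so 3 is optimal.

3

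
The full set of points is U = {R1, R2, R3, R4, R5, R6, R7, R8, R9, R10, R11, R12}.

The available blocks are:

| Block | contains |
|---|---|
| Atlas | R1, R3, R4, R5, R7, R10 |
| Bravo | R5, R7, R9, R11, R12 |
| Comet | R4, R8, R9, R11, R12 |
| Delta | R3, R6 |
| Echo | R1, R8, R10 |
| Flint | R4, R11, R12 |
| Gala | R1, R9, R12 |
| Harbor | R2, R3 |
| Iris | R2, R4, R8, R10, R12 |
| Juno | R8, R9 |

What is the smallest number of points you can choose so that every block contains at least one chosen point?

3

Take H = {R3, R8, R12}. Each listed block contains at least one of these, so H is a hitting set of size 3.
The blocks Flint, Harbor, Juno are pairwise disjoint, so any hitting set needs a separate point for each — at least 3. Hence 3 is optimal.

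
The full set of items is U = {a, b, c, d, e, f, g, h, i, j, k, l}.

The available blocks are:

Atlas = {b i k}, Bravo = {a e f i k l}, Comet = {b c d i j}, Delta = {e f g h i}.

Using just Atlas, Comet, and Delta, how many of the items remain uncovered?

2

Union of Atlas, Comet, Delta = {b, c, d, e, f, g, h, i, j, k}.
Not covered: a, l — 2 items.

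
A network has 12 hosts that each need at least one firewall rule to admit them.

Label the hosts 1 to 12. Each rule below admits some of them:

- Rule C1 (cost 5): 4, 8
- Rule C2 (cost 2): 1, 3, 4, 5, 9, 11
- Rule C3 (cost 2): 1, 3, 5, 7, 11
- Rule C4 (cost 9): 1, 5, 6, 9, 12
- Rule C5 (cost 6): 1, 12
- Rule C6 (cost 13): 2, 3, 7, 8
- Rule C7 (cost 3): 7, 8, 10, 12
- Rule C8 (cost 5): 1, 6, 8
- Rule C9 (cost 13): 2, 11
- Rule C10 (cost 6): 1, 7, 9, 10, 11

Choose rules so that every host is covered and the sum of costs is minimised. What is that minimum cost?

23

C2, C7, C8, C9 together cover every host (C2 ∪ C7 ∪ C8 ∪ C9 = {1, 2, 3, 4, 5, 6, 7, 8, 9, 10, 11, 12}); total cost 2 + 3 + 5 + 13 = 23.
No covering selection has total cost below 23.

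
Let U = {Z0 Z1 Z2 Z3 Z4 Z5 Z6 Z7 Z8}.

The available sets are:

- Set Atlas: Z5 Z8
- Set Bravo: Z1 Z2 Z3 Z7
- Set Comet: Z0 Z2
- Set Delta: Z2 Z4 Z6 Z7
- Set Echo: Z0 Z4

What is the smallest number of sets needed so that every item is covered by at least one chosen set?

Take {Atlas, Bravo, Comet, Delta}. Their union is {Z0, Z1, Z2, Z3, Z4, Z5, Z6, Z7, Z8}, which is all 9 items.
Only Bravo contains Z1, so Bravo is forced; the remaining 5 items need at least 3 more sets (each remaining set adds at most 2) — so at least 4 sets are needed, and 4 is optimal.

4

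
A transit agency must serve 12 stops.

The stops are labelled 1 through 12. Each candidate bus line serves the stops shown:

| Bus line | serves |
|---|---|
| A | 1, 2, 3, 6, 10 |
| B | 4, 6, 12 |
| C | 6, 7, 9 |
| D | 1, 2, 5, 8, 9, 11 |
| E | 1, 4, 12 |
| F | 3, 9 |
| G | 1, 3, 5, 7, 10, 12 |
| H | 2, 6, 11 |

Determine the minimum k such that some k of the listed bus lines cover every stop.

B and D and G together: B ∪ D ∪ G = {1, 2, 3, 4, 5, 6, 7, 8, 9, 10, 11, 12} — every stop is covered.
Only D contains 8, so D is forced; the remaining 6 stops need at least 2 more bus lines (each remaining bus line adds at most 4) — so at least 3 bus lines are needed, and 3 is optimal.

3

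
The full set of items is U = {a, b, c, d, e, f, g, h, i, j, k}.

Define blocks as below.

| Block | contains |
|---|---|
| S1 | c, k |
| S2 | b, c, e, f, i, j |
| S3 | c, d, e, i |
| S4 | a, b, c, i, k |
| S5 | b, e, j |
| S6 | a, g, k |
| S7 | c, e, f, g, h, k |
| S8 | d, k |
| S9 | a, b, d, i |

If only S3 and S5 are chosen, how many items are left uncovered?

5

Union of S3, S5 = {b, c, d, e, i, j}.
Not covered: a, f, g, h, k — 5 items.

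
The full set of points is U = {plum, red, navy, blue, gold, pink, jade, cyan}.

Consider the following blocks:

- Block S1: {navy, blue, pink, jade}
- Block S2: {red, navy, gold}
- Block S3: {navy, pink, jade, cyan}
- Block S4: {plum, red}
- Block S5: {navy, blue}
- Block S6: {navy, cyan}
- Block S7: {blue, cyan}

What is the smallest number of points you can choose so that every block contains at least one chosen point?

H = {red, navy, cyan} meets every block (each contains at least one member of H), and |H| = 3.
No choice of 2 points meets every block, so 3 is the minimum.

3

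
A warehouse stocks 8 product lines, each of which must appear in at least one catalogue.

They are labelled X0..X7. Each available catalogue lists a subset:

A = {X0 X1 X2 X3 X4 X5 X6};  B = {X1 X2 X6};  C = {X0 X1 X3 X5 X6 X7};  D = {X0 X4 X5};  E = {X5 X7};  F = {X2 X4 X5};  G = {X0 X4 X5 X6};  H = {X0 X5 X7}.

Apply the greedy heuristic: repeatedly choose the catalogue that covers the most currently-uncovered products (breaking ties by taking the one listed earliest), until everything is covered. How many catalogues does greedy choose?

Greedy: pick A (covers 7 new) → pick C (covers 1 new). Total picks: 2.

2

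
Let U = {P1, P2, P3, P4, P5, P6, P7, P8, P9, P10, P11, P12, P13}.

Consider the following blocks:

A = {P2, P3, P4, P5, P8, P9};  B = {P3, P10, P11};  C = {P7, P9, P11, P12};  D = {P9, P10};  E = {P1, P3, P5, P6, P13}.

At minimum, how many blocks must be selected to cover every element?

A and B and C and E together: A ∪ B ∪ C ∪ E = {P1, P2, P3, P4, P5, P6, P7, P8, P9, P10, P11, P12, P13} — every element is covered.
Only A contains P2, so A is forced; the remaining 7 elements need at least 3 more blocks (each remaining block adds at most 3) — so at least 4 blocks are needed, and 4 is optimal.

4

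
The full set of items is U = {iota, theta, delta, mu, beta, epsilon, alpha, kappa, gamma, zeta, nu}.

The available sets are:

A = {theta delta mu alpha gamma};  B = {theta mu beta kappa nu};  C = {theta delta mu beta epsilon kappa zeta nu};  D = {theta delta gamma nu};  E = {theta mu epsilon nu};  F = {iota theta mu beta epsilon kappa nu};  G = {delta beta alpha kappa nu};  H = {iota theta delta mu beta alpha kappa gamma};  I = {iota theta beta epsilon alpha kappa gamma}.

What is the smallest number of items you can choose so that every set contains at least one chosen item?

T = {theta, kappa} meets every set (each contains at least one member of T), and |T| = 2.
No single item lies in every set, so at least 2 are needed and 2 is optimal.

2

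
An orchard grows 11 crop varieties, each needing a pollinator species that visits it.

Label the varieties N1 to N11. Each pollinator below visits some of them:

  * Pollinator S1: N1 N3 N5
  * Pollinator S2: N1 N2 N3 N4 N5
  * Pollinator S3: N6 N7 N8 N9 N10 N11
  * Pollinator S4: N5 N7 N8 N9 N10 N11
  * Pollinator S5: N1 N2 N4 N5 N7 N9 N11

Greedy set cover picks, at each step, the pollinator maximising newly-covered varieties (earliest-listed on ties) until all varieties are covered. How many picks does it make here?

3

Greedy: pick S5 (covers 7 new) → pick S3 (covers 3 new) → pick S1 (covers 1 new). Total picks: 3.
(The true minimum cover uses only 2 pollinators, so greedy is not optimal here.)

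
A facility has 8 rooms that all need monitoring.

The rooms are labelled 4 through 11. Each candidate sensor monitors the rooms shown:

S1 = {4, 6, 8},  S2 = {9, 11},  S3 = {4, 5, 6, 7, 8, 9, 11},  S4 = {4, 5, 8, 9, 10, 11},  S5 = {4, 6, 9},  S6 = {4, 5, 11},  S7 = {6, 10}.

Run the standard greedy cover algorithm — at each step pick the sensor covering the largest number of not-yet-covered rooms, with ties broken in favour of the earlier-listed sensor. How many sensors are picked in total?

Greedy: pick S3 (covers 7 new) → pick S4 (covers 1 new). Total picks: 2.

2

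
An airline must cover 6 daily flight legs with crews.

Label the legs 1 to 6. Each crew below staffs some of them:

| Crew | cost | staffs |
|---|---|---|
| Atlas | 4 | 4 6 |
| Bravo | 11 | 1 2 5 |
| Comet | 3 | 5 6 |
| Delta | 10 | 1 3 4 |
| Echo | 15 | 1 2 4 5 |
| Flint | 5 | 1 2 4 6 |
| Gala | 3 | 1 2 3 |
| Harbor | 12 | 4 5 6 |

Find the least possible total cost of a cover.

Atlas, Comet, Gala together cover every leg (Atlas ∪ Comet ∪ Gala = {1, 2, 3, 4, 5, 6}); total cost 4 + 3 + 3 = 10.
No covering selection has total cost below 10.

10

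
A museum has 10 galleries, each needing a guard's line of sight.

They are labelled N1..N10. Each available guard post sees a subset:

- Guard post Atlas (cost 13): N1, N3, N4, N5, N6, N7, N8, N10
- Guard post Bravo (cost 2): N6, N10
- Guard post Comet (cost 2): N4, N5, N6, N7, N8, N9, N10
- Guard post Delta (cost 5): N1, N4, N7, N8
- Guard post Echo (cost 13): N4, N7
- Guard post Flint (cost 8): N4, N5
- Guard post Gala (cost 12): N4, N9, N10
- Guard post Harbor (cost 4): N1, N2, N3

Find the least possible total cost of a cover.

Comet, Harbor together cover every gallery (Comet ∪ Harbor = {N1, N2, N3, N4, N5, N6, N7, N8, N9, N10}); total cost 2 + 4 = 6.
No covering selection has total cost below 6.

6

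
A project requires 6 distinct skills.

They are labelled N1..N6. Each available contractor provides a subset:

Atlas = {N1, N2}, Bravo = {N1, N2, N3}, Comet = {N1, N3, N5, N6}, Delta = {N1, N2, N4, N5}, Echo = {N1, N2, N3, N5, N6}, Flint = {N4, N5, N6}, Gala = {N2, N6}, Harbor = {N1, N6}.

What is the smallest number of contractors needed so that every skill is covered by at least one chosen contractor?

Take {Echo, Flint}. Their union is {N1, N2, N3, N4, N5, N6}, which is all 6 skills.
No single contractor has all 6 skills (the largest, Echo, has 5), so 2 is optimal.

2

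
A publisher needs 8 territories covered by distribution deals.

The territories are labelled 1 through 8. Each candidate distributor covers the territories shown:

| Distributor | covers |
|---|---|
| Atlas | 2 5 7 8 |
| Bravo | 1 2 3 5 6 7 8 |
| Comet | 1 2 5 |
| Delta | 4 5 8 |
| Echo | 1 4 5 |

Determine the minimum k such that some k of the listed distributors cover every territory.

2

Bravo and Delta together: Bravo ∪ Delta = {1, 2, 3, 4, 5, 6, 7, 8} — every territory is covered.
No single distributor has all 8 territories (the largest, Bravo, has 7), so 2 is optimal.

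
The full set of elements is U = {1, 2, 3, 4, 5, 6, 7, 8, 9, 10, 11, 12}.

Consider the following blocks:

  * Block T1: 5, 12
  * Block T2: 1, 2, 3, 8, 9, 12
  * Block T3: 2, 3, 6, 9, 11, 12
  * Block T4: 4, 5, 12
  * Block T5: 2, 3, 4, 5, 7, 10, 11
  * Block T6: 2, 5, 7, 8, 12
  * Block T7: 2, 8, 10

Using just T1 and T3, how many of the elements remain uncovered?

Union of T1, T3 = {2, 3, 5, 6, 9, 11, 12}.
Not covered: 1, 4, 7, 8, 10 — 5 elements.

5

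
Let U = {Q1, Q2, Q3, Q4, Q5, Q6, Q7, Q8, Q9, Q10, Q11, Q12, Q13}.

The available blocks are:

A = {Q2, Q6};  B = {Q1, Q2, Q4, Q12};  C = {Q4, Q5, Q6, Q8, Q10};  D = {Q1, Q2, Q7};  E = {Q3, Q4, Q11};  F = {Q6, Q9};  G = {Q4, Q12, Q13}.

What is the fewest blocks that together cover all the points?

5

C, D, E, F, and G cover everything between them: the union {Q1, Q2, Q3, Q4, Q5, Q6, Q7, Q8, Q9, Q10, Q11, Q12, Q13} is all of U.
No 4 of the 7 blocks cover everything (all 35 combinations miss at least one point), so 5 is optimal.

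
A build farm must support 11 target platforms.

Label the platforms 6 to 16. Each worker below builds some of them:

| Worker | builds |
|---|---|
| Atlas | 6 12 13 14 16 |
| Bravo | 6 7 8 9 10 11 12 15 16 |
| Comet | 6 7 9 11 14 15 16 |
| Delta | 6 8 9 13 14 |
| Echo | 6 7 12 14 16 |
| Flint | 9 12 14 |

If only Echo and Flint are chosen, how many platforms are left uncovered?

5

Union of Echo, Flint = {6, 7, 9, 12, 14, 16}.
Not covered: 8, 10, 11, 13, 15 — 5 platforms.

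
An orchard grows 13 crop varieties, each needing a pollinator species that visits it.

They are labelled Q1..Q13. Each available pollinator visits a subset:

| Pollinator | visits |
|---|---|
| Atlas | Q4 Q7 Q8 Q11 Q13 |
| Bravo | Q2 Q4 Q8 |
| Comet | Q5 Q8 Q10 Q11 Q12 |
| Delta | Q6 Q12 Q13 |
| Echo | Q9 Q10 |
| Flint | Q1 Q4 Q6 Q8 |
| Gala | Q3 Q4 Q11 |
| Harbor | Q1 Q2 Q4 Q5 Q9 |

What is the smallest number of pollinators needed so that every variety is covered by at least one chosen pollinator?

Atlas and Comet and Delta and Gala and Harbor together: Atlas ∪ Comet ∪ Delta ∪ Gala ∪ Harbor = {Q1, Q2, Q3, Q4, Q5, Q6, Q7, Q8, Q9, Q10, Q11, Q12, Q13} — every variety is covered.
No 4 of the 8 pollinators cover everything (all 70 combinations miss at least one variety), so 5 is optimal.

5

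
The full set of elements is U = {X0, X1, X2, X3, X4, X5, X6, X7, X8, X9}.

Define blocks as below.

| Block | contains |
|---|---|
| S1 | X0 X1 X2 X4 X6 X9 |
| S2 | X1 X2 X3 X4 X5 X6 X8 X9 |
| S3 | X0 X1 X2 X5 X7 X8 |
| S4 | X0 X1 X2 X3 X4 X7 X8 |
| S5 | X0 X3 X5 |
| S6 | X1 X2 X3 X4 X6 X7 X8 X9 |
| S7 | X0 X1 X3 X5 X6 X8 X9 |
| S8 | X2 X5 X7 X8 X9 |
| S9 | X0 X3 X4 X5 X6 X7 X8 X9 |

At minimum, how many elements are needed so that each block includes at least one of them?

Take H = {X2, X5}. Each listed block contains at least one of these, so H is a hitting set of size 2.
No single element lies in every block, so at least 2 are needed and 2 is optimal.

2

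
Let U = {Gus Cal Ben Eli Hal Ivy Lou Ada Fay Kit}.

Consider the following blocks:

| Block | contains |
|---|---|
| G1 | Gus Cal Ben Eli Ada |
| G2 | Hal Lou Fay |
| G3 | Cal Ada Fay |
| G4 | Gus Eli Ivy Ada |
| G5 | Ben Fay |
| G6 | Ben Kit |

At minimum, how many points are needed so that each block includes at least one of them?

3

The 3 points {Gus, Fay, Kit} hit every block.
The blocks G2, G4, G6 are pairwise disjoint, so any hitting set needs a separate point for each — at least 3. Hence 3 is optimal.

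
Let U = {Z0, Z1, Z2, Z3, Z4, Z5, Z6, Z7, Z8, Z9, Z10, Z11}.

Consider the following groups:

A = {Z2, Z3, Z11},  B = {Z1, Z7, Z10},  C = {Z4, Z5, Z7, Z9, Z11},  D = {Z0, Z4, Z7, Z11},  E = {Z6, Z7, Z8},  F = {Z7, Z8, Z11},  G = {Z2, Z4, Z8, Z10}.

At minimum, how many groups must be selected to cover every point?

A, B, C, D, and E cover everything between them: the union {Z0, Z1, Z2, Z3, Z4, Z5, Z6, Z7, Z8, Z9, Z10, Z11} is all of U.
No 4 of the 7 groups cover everything (all 35 combinations miss at least one point), so 5 is optimal.

5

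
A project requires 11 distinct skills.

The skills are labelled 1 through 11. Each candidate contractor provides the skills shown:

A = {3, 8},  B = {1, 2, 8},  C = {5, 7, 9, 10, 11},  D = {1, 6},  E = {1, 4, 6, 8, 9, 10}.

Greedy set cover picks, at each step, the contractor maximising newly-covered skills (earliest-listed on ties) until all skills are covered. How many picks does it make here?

Greedy: pick E (covers 6 new) → pick C (covers 3 new) → pick A (covers 1 new) → pick B (covers 1 new). Total picks: 4.

4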